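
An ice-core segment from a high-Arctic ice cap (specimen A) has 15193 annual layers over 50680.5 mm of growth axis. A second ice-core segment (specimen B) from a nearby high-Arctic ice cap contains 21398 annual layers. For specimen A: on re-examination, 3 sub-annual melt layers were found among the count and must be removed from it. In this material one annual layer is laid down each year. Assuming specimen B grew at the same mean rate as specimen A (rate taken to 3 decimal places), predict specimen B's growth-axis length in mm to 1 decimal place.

Specimen A: true annual layer count = 15193 − 3 = 15190.
A: 50680.5 mm over 15190 years gives 50680.5 / 15190 ≈ 3.336 mm/year.
B's length ≈ 3.336 × 21398 = 71383.7 mm.

71383.7 mm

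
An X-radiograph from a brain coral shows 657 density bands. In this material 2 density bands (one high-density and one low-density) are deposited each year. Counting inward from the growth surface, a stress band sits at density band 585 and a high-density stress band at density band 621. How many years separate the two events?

Separation: 621 − 585 = 36 density bands.
36 density bands at 2 per year is 36 / 2 = 18 years.

18 yr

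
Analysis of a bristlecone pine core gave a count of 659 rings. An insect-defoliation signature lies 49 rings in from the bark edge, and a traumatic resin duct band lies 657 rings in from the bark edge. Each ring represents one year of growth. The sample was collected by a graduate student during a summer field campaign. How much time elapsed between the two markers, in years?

608 yr

Separation: 657 − 49 = 608 rings.
That is 608 years at one ring per year.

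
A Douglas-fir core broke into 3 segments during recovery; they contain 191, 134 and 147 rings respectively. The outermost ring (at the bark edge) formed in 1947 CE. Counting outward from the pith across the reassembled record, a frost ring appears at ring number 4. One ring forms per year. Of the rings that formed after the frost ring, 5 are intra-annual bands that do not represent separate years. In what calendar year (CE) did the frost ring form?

1484 CE

Total rings = 191 + 134 + 147 = 472.
472 − 4 = 468 rings lie beyond the frost ring toward the bark edge.
Excluding 5 false rings: 468 − 5 = 463.
Counting back 463 years from 1947 CE places the frost ring in 1947 − 463 = 1484 CE.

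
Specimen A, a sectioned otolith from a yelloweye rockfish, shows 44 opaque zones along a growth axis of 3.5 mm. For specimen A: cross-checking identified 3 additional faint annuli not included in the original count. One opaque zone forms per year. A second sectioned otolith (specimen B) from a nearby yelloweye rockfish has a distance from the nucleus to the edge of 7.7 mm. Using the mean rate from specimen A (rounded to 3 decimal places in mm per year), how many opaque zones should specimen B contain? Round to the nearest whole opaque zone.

Specimen A: true opaque zone count = 44 + 3 = 47.
A: Extension rate ≈ 3.5 / 47 = 0.074 mm/year.
B spans 7.7 / 0.074 = 104.05 years ≈ 104 opaque zones.

104 opaque zones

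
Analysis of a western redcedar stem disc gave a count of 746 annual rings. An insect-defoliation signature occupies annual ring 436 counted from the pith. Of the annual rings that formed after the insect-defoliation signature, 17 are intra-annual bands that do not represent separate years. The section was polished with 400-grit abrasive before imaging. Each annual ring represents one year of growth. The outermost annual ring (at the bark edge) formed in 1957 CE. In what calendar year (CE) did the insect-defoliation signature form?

1664 CE

Between annual ring 436 and the bark edge there are 746 − 436 = 310 annual rings.
Removing the 17 false annual rings leaves 310 − 17 = 293 true annual rings beyond the insect-defoliation signature.
The annual ring at the bark edge is 1957 CE, so the insect-defoliation signature dates to 1957 − 293 = 1664 CE.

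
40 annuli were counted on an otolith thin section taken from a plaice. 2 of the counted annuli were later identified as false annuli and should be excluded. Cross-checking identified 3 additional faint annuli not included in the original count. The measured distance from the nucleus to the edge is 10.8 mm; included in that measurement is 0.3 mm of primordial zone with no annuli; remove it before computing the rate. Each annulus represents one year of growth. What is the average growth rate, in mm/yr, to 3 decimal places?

After corrections the count is 40 − 2 + 3 = 41 annuli.
The growth record spans 10.8 − 0.3 = 10.5 mm.
Extension rate ≈ 10.5 / 41 = 0.256 mm/yr.

0.256 mm/yr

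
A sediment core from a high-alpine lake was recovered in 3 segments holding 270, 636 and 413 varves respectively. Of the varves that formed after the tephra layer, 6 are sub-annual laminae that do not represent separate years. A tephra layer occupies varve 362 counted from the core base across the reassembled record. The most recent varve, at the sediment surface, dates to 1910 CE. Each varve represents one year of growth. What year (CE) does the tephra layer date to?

959 CE

Total varves = 270 + 636 + 413 = 1319.
Between varve 362 and the sediment surface there are 1319 − 362 = 957 varves.
Excluding 6 false varves: 957 − 6 = 951.
The varve at the sediment surface is 1910 CE, so the tephra layer dates to 1910 − 951 = 959 CE.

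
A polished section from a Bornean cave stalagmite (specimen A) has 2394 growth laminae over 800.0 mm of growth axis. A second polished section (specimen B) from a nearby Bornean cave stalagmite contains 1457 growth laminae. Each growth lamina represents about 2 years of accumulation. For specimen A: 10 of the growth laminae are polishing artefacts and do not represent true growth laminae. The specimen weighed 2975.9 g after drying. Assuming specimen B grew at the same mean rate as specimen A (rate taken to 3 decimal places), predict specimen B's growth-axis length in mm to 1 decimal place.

489.6 mm

Specimen A: adjusted count: 2394 − 10 = 2384 growth laminae.
Specimen A: at 2 years per growth lamina, 2384 × 2 = 4768 years.
A: Mean rate = 800.0 mm / 4768 years ≈ 0.168 mm/yr.
Specimen B: 1457 growth laminae at 2 years each span 1457 × 2 = 2914 years. B's length ≈ 0.168 × 2914 = 489.6 mm.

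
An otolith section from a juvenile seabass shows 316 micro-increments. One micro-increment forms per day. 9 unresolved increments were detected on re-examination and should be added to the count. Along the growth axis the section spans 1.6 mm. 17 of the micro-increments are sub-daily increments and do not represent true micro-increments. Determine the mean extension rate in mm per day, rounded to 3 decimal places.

Adjusted count: 316 − 17 + 9 = 308 micro-increments.
1.6 mm over 308 days gives 1.6 / 308 ≈ 0.005 mm per day.

0.005 mm per day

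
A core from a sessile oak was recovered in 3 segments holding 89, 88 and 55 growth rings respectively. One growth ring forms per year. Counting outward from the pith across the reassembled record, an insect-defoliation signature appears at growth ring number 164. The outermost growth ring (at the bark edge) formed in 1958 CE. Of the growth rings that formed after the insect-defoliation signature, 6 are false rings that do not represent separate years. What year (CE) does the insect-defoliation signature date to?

Total growth rings = 89 + 88 + 55 = 232.
Between growth ring 164 and the bark edge there are 232 − 164 = 68 growth rings.
Excluding 6 false growth rings: 68 − 6 = 62.
Counting back 62 years from 1958 CE places the insect-defoliation signature in 1958 − 62 = 1896 CE.

1896 CE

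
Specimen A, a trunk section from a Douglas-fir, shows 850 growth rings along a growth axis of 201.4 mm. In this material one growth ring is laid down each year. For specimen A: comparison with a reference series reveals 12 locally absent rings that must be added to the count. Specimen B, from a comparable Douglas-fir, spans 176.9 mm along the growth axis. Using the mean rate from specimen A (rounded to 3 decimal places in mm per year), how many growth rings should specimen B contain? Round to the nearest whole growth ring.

Specimen A: after corrections the count is 850 + 12 = 862 growth rings.
A: 201.4 mm over 862 years gives 201.4 / 862 ≈ 0.234 mm per year.
B spans 176.9 / 0.234 = 755.98 years ≈ 756 growth rings.

756 growth rings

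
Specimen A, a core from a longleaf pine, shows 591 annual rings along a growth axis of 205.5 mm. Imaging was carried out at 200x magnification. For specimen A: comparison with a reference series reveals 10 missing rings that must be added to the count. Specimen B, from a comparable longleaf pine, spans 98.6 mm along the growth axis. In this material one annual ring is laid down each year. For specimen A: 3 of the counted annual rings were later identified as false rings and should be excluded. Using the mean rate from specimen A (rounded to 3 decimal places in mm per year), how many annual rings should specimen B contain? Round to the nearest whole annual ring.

Specimen A: true annual ring count = 591 − 3 + 10 = 598.
A: 205.5 mm over 598 years gives 205.5 / 598 ≈ 0.344 mm per year.
For B, 98.6 / 0.344 = 286.63 years ≈ 287 annual rings.

287 annual rings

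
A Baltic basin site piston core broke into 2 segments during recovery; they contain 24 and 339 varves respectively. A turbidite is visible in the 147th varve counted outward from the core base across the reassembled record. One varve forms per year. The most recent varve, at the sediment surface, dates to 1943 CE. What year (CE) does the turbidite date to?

Total varves = 24 + 339 = 363.
363 − 147 = 216 varves lie beyond the turbidite toward the sediment surface.
Counting back 216 years from 1943 CE places the turbidite in 1943 − 216 = 1727 CE.

1727 CE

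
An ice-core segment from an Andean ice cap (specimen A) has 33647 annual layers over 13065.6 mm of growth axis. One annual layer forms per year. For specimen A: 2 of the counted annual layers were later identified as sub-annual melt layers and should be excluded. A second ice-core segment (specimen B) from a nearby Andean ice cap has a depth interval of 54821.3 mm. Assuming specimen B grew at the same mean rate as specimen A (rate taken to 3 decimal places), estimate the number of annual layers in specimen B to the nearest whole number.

141292 annual layers

Specimen A: true annual layer count = 33647 − 2 = 33645.
A: 13065.6 mm over 33645 years gives 13065.6 / 33645 ≈ 0.388 mm/year.
For B, 54821.3 / 0.388 = 141292.01 years ≈ 141292 annual layers.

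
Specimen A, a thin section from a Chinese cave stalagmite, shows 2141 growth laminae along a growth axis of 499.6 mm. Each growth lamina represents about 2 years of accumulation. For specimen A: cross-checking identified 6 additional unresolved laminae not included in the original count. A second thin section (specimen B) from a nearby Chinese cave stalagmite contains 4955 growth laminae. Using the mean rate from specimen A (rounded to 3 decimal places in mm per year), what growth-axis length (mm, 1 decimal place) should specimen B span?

Specimen A: adjusted count: 2141 + 6 = 2147 growth laminae.
Specimen A: 2147 growth laminae at 2 years each span 2147 × 2 = 4294 years.
A: Mean rate = 499.6 mm / 4294 years ≈ 0.116 mm/year.
Specimen B: 4955 growth laminae at 2 years each span 4955 × 2 = 9910 years. For B, 0.116 mm/year × 9910 years = 1149.6 mm.

1149.6 mm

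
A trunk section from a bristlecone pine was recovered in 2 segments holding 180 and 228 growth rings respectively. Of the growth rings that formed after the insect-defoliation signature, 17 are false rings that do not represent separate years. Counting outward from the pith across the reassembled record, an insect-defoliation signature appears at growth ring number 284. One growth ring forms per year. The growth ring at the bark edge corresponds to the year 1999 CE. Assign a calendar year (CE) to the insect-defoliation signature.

1892 CE

Total growth rings = 180 + 228 = 408.
Between growth ring 284 and the bark edge there are 408 − 284 = 124 growth rings.
Excluding 17 false growth rings: 124 − 17 = 107.
The growth ring at the bark edge is 1999 CE, so the insect-defoliation signature dates to 1999 − 107 = 1892 CE.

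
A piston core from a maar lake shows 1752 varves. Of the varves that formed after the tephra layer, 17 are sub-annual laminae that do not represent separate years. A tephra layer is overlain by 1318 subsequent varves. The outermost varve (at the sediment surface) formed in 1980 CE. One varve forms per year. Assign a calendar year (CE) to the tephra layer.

679 CE

1318 varves formed after the tephra layer.
1318 − 17 false = 1301 true varves after the tephra layer.
The varve at the sediment surface is 1980 CE, so the tephra layer dates to 1980 − 1301 = 679 CE.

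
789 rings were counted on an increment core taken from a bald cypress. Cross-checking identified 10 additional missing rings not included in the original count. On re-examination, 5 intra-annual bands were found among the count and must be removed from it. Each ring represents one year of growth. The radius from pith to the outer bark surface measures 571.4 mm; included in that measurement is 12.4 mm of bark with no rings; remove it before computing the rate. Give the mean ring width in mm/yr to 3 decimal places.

After corrections the count is 789 − 5 + 10 = 794 rings.
Net length = 571.4 − 12.4 = 559.0 mm.
Mean rate = 559.0 mm / 794 years ≈ 0.704 mm/yr.

0.704 mm/yr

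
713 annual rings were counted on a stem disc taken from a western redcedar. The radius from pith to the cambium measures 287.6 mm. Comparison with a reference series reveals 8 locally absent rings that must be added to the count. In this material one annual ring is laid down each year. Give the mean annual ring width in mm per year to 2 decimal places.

0.40 mm per year

True annual ring count = 713 + 8 = 721.
287.6 mm over 721 years gives 287.6 / 721 ≈ 0.40 mm per year.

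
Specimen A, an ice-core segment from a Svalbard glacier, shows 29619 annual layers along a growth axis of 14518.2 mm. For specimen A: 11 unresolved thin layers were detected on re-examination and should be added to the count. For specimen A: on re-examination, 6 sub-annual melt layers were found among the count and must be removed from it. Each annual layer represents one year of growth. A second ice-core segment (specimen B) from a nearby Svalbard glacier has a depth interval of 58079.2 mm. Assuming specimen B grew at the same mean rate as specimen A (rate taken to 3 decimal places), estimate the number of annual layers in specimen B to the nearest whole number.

Specimen A: adjusted count: 29619 − 6 + 11 = 29624 annual layers.
A: 14518.2 mm over 29624 years gives 14518.2 / 29624 ≈ 0.490 mm per year.
Specimen B: 58079.2 mm / 0.490 mm per year = 118528.98 years ≈ 118529 annual layers.

118529 annual layers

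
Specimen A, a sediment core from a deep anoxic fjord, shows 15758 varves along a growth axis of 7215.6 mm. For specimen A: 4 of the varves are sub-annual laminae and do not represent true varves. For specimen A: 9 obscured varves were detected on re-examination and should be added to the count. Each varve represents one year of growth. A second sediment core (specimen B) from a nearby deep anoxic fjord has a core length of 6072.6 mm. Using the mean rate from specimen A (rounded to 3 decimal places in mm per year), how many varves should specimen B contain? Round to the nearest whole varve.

13259 varves

Specimen A: true varve count = 15758 − 4 + 9 = 15763.
A: Mean rate = 7215.6 mm / 15763 years ≈ 0.458 mm/year.
B spans 6072.6 / 0.458 = 13258.95 years ≈ 13259 varves.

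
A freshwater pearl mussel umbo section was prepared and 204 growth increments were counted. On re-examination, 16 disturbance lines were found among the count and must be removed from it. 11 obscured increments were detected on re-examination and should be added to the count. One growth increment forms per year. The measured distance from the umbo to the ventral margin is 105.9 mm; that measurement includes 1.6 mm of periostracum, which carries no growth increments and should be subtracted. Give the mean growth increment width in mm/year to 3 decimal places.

0.524 mm/year

Adjusted count: 204 − 16 + 11 = 199 growth increments.
Removing the 1.6 mm offcut leaves 105.9 − 1.6 = 104.3 mm.
104.3 mm over 199 years gives 104.3 / 199 ≈ 0.524 mm/year.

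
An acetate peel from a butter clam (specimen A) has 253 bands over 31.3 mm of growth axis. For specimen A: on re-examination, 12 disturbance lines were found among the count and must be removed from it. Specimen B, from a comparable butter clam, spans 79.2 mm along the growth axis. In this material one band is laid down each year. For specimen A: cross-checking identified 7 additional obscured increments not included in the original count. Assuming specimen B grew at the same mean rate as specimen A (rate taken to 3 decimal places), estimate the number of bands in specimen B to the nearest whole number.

Specimen A: adjusted count: 253 − 12 + 7 = 248 bands.
A: Extension rate ≈ 31.3 / 248 = 0.126 mm per year.
Specimen B: 79.2 mm / 0.126 mm per year = 628.57 years ≈ 629 bands.

629 bands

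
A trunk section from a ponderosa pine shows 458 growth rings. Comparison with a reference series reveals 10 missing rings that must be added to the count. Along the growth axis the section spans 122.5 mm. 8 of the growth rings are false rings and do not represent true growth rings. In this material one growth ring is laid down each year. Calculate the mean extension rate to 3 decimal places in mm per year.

0.266 mm per year

True growth ring count = 458 − 8 + 10 = 460.
Mean rate = 122.5 mm / 460 years ≈ 0.266 mm per year.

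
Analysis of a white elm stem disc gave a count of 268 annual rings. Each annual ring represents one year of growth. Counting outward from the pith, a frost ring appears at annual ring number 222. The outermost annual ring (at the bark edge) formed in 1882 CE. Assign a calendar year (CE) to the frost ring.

1836 CE

268 − 222 = 46 annual rings lie beyond the frost ring toward the bark edge.
The annual ring at the bark edge is 1882 CE, so the frost ring dates to 1882 − 46 = 1836 CE.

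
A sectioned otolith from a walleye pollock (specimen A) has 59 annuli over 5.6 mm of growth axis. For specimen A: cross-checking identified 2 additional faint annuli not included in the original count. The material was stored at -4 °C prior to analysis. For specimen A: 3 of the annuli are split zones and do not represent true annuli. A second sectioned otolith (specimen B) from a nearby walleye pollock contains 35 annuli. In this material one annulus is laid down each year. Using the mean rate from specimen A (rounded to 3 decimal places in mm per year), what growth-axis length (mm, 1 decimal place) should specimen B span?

3.4 mm

Specimen A: correcting the raw count gives 59 − 3 + 2 = 58 true annuli.
A: 5.6 mm over 58 years gives 5.6 / 58 ≈ 0.097 mm/yr.
B's length ≈ 0.097 × 35 = 3.4 mm.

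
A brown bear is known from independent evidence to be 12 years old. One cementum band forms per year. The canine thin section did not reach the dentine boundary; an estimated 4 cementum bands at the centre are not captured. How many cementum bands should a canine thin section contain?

8 cementum bands

At one cementum band per year, 12 years correspond to 12 cementum bands.
12 − 4 missed = 8 cementum bands expected in the prepared section.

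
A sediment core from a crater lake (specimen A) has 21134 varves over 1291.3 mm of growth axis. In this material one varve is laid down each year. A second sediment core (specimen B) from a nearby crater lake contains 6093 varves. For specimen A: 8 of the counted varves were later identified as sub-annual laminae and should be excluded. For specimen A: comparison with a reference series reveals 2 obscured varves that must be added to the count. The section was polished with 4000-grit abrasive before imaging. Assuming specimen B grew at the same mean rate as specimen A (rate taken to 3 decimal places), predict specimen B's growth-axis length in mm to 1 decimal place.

Specimen A: correcting the raw count gives 21134 − 8 + 2 = 21128 true varves.
A: Mean rate = 1291.3 mm / 21128 years ≈ 0.061 mm/year.
For B, 0.061 mm/year × 6093 years = 371.7 mm.

371.7 mm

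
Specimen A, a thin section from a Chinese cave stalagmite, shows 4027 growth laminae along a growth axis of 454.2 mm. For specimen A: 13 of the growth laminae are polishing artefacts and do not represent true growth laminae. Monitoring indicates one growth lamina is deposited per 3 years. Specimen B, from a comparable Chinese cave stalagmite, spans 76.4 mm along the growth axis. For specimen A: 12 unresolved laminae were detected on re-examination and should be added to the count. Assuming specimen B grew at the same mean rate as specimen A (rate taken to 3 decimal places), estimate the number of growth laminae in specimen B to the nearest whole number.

Specimen A: adjusted count: 4027 − 13 + 12 = 4026 growth laminae.
Specimen A: 4026 growth laminae at 3 years each span 4026 × 3 = 12078 years.
A: 454.2 mm over 12078 years gives 454.2 / 12078 ≈ 0.038 mm per year.
Specimen B: 76.4 mm / 0.038 mm per year = 2010.53 years; at 3 years per growth lamina that is 2010.53 / 3 ≈ 670 growth laminae.

670 growth laminae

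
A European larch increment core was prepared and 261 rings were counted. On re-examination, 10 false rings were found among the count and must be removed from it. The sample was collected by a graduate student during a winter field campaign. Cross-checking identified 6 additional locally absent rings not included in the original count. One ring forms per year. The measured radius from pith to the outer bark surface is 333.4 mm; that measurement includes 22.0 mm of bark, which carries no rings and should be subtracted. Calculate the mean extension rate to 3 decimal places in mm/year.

Adjusted count: 261 − 10 + 6 = 257 rings.
Net length = 333.4 − 22.0 = 311.4 mm.
Extension rate ≈ 311.4 / 257 = 1.212 mm/year.

1.212 mm/year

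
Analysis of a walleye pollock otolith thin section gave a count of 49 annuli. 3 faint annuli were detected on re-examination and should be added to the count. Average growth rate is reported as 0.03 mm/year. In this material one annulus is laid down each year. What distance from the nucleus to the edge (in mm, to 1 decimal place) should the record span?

True annulus count = 49 + 3 = 52.
52 years at 0.03 mm/year gives 0.03 × 52 = 1.6 mm.

1.6 mm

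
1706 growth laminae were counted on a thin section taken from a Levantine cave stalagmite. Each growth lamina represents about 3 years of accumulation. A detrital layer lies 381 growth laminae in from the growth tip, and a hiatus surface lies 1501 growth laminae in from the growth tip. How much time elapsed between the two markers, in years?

3360 years

Separation: 1501 − 381 = 1120 growth laminae.
1120 growth laminae at 3 years each span 1120 × 3 = 3360 years.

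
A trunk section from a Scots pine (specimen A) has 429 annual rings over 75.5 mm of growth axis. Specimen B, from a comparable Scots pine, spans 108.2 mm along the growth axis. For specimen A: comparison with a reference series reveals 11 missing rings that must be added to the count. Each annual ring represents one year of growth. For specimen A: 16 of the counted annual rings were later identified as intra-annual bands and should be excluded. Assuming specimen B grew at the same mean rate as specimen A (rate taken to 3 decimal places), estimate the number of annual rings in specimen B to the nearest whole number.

Specimen A: adjusted count: 429 − 16 + 11 = 424 annual rings.
A: Mean rate = 75.5 mm / 424 years ≈ 0.178 mm/yr.
For B, 108.2 / 0.178 = 607.87 years ≈ 608 annual rings.

608 annual rings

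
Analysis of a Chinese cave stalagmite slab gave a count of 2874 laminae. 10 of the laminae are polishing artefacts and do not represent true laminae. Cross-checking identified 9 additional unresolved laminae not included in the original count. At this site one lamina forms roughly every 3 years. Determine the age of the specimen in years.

After corrections the count is 2874 − 10 + 9 = 2873 laminae.
At 3 years per lamina, 2873 × 3 = 8619 years.

8619 years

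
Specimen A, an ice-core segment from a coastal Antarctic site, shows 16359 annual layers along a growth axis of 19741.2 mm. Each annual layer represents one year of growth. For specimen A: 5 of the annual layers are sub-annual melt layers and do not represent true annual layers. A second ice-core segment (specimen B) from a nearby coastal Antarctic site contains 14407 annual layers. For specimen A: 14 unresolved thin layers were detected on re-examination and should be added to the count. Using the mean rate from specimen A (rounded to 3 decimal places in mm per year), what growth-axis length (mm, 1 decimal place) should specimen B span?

Specimen A: true annual layer count = 16359 − 5 + 14 = 16368.
A: Extension rate ≈ 19741.2 / 16368 = 1.206 mm per year.
B's length ≈ 1.206 × 14407 = 17374.8 mm.

17374.8 mm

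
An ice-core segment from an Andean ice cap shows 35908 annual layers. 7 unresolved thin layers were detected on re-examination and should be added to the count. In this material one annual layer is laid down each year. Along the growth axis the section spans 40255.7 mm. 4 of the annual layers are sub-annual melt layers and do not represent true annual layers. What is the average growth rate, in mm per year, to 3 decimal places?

1.121 mm per year

After corrections the count is 35908 − 4 + 7 = 35911 annual layers.
40255.7 mm over 35911 years gives 40255.7 / 35911 ≈ 1.121 mm per year.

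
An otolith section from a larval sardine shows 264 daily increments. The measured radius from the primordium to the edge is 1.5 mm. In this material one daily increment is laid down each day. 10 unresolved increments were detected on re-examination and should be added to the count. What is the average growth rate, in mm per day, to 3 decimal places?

Correcting the raw count gives 264 + 10 = 274 true daily increments.
Mean rate = 1.5 mm / 274 days ≈ 0.005 mm per day.

0.005 mm per day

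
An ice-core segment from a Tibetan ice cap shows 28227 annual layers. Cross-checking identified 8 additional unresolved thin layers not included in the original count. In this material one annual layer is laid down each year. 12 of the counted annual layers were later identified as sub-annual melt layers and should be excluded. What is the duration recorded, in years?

28223 yr

Correcting the raw count gives 28227 − 12 + 8 = 28223 true annual layers.
One annual layer per year makes the duration 28223 years.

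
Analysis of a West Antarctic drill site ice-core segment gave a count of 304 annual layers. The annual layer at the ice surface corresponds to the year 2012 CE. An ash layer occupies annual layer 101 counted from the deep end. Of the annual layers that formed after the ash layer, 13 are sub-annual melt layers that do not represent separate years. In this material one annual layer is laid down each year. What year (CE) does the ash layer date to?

1822 CE

The ash layer sits at annual layer 101 from the deep end, so 304 − 101 = 203 annual layers formed after it.
Excluding 13 false annual layers: 203 − 13 = 190.
2012 − 190 = 1822 CE.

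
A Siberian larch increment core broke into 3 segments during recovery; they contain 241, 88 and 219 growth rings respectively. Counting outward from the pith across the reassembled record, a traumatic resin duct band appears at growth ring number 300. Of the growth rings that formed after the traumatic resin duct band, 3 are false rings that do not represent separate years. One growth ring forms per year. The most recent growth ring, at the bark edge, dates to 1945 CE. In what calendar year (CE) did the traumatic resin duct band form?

1700 CE

Total growth rings = 241 + 88 + 219 = 548.
The traumatic resin duct band sits at growth ring 300 from the pith, so 548 − 300 = 248 growth rings formed after it.
Removing the 3 false growth rings leaves 248 − 3 = 245 true growth rings beyond the traumatic resin duct band.
1945 − 245 = 1700 CE.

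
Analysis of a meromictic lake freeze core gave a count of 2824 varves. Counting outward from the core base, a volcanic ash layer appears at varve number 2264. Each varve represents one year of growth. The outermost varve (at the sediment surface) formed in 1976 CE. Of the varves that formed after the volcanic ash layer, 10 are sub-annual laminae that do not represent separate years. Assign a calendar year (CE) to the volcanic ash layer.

2824 − 2264 = 560 varves lie beyond the volcanic ash layer toward the sediment surface.
Removing the 10 false varves leaves 560 − 10 = 550 true varves beyond the volcanic ash layer.
Counting back 550 years from 1976 CE places the volcanic ash layer in 1976 − 550 = 1426 CE.

1426 CE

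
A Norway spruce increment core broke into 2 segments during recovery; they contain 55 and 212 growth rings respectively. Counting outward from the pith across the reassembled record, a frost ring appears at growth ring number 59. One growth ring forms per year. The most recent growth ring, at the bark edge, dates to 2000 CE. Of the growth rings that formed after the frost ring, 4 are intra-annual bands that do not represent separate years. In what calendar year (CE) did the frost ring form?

Total growth rings = 55 + 212 = 267.
The frost ring sits at growth ring 59 from the pith, so 267 − 59 = 208 growth rings formed after it.
Excluding 4 false growth rings: 208 − 4 = 204.
2000 − 204 = 1796 CE.

1796 CE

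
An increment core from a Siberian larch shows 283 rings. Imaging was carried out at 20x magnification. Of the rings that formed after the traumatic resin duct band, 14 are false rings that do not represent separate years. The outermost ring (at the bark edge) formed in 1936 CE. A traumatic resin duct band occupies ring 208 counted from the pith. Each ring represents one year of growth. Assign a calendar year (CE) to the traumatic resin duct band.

The traumatic resin duct band sits at ring 208 from the pith, so 283 − 208 = 75 rings formed after it.
Removing the 14 false rings leaves 75 − 14 = 61 true rings beyond the traumatic resin duct band.
Counting back 61 years from 1936 CE places the traumatic resin duct band in 1936 − 61 = 1875 CE.

1875 CE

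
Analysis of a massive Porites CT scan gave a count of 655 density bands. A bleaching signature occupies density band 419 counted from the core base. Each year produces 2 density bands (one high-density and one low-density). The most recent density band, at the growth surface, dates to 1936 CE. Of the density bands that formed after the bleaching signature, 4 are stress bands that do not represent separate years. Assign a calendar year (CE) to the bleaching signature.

Between density band 419 and the growth surface there are 655 − 419 = 236 density bands.
Removing the 4 false density bands leaves 236 − 4 = 232 true density bands beyond the bleaching signature.
232 density bands at 2 per year is 232 / 2 = 116 years.
1936 − 116 = 1820 CE.

1820 CE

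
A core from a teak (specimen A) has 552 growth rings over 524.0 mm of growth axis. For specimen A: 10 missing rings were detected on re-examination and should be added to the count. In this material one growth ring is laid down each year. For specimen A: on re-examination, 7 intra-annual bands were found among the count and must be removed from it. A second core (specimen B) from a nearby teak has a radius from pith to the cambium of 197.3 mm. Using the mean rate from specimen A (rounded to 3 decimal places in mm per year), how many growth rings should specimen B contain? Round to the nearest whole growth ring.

Specimen A: after corrections the count is 552 − 7 + 10 = 555 growth rings.
A: 524.0 mm over 555 years gives 524.0 / 555 ≈ 0.944 mm/yr.
Specimen B: 197.3 mm / 0.944 mm per year = 209.00 years ≈ 209 growth rings.

209 growth rings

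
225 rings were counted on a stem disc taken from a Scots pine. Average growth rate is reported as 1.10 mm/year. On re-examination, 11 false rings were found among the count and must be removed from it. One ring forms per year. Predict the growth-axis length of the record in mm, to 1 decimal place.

Correcting the raw count gives 225 − 11 = 214 true rings.
214 years at 1.10 mm/year gives 1.10 × 214 = 235.4 mm.

235.4 mm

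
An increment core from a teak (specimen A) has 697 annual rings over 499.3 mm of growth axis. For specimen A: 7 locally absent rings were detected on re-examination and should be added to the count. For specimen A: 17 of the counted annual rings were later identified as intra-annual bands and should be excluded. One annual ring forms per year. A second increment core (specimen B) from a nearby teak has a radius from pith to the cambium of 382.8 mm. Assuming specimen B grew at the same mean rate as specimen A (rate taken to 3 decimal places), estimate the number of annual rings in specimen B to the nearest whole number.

Specimen A: correcting the raw count gives 697 − 17 + 7 = 687 true annual rings.
A: Extension rate ≈ 499.3 / 687 = 0.727 mm per year.
B spans 382.8 / 0.727 = 526.55 years ≈ 527 annual rings.

527 annual rings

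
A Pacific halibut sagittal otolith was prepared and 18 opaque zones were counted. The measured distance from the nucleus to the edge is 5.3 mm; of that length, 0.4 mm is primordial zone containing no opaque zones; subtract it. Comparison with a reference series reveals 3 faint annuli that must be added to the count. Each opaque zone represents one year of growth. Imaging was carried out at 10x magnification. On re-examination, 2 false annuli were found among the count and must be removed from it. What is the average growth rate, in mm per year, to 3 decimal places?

0.258 mm per year

Adjusted count: 18 − 2 + 3 = 19 opaque zones.
Net length = 5.3 − 0.4 = 4.9 mm.
Extension rate ≈ 4.9 / 19 = 0.258 mm per year.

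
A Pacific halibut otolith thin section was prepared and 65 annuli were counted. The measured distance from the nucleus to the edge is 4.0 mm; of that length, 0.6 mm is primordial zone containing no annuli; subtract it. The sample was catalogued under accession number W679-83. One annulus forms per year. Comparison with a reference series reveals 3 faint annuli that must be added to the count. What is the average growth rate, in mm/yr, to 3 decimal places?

After corrections the count is 65 + 3 = 68 annuli.
Net length = 4.0 − 0.6 = 3.4 mm.
3.4 mm over 68 years gives 3.4 / 68 ≈ 0.050 mm/yr.

0.050 mm/yr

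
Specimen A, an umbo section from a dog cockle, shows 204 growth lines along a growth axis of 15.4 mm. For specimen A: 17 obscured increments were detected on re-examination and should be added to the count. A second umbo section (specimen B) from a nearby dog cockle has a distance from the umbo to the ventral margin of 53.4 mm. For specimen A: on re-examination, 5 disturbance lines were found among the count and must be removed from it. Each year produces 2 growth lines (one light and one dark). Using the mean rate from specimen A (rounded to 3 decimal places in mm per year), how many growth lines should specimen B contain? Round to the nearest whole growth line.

747 growth lines

Specimen A: true growth line count = 204 − 5 + 17 = 216.
Specimen A: dividing by 2 growth lines per year: 216 / 2 = 108 years.
A: Mean rate = 15.4 mm / 108 years ≈ 0.143 mm per year.
For B, 53.4 / 0.143 = 373.43 years; at 2 growth lines per year that is 373.43 × 2 ≈ 747 growth lines.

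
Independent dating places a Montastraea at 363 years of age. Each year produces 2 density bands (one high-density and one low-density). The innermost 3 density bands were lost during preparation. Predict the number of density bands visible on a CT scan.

723 density bands

With 2 density bands per year, 363 years would produce 363 × 2 = 726 density bands.
726 − 3 missed = 723 density bands expected in the prepared section.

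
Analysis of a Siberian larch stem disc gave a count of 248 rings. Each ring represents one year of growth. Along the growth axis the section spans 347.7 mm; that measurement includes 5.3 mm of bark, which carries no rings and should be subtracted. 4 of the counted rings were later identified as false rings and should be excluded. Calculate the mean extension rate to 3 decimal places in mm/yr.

Correcting the raw count gives 248 − 4 = 244 true rings.
Net length = 347.7 − 5.3 = 342.4 mm.
342.4 mm over 244 years gives 342.4 / 244 ≈ 1.403 mm/yr.

1.403 mm/yr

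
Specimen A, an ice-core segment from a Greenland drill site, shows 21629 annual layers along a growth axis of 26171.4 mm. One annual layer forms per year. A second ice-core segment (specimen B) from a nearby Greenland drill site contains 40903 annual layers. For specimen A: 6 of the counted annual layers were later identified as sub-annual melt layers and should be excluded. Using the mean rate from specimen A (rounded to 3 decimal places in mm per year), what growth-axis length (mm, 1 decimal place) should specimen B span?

Specimen A: after corrections the count is 21629 − 6 = 21623 annual layers.
A: 26171.4 mm over 21623 years gives 26171.4 / 21623 ≈ 1.210 mm/yr.
For B, 1.210 mm/year × 40903 years = 49492.6 mm.

49492.6 mm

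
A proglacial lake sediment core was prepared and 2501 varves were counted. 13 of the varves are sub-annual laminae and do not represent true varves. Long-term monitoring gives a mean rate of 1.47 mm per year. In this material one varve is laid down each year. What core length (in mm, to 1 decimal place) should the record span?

After corrections the count is 2501 − 13 = 2488 varves.
Length ≈ 1.47 × 2488 = 3657.4 mm.

3657.4 mm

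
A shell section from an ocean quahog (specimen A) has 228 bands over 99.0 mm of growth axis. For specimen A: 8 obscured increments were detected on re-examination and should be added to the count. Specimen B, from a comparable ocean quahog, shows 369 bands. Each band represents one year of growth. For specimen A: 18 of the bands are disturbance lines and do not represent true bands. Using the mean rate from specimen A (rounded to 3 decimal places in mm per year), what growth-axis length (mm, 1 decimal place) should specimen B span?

Specimen A: true band count = 228 − 18 + 8 = 218.
A: 99.0 mm over 218 years gives 99.0 / 218 ≈ 0.454 mm/year.
B's length ≈ 0.454 × 369 = 167.5 mm.

167.5 mm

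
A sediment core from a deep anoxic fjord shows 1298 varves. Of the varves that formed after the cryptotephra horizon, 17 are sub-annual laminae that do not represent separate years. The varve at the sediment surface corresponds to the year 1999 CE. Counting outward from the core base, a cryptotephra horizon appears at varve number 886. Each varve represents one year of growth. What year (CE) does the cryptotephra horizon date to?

Between varve 886 and the sediment surface there are 1298 − 886 = 412 varves.
Excluding 17 false varves: 412 − 17 = 395.
1999 − 395 = 1604 CE.

1604 CE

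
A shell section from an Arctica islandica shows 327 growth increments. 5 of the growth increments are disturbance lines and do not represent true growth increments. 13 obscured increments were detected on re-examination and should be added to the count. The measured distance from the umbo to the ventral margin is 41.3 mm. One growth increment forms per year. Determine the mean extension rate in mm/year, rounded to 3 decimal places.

0.123 mm/year

After corrections the count is 327 − 5 + 13 = 335 growth increments.
41.3 mm over 335 years gives 41.3 / 335 ≈ 0.123 mm/year.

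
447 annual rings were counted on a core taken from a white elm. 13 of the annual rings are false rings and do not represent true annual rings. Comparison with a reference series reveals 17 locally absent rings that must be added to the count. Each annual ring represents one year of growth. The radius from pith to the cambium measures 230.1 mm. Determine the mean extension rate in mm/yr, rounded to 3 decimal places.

0.510 mm/yr

Adjusted count: 447 − 13 + 17 = 451 annual rings.
230.1 mm over 451 years gives 230.1 / 451 ≈ 0.510 mm/yr.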